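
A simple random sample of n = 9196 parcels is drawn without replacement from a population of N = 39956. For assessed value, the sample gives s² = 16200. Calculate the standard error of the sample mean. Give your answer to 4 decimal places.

1.1646

Under SRS without replacement, Var(ȳ) = (1 − f)·s²/n with f = n/N = 9196/39956 = 0.23015317.
Var(ȳ) = (1 − 0.23015317)·16200/9196 = 0.76984683·1.7616355 = 1.3561895.
SE(ȳ) = √(1.3561895) = 1.1646.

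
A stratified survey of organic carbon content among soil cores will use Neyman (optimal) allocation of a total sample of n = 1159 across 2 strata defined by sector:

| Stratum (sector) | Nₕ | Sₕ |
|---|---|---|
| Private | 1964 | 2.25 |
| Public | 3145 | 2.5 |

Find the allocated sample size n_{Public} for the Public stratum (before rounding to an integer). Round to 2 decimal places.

741.98

Neyman allocation: nₕ = n·NₕSₕ / Σⱼ NⱼSⱼ.
Σ NⱼSⱼ = 1964·2.25 + 3145·2.5 = 12281.5.
n_{Public} = 1159·3145·2.5 / 12281.5 = 741.98.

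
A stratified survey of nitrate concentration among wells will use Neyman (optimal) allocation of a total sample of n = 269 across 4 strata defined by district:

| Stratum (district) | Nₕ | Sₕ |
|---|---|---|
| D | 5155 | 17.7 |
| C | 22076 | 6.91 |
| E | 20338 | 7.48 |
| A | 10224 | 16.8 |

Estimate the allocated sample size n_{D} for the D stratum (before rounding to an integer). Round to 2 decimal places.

Neyman allocation: nₕ = n·NₕSₕ / Σⱼ NⱼSⱼ.
Σ NⱼSⱼ = 5155·17.7 + 22076·6.91 + 20338·7.48 + 10224·16.8 = 567680.1.
n_{D} = 269·5155·17.7 / 567680.1 = 43.24.

43.24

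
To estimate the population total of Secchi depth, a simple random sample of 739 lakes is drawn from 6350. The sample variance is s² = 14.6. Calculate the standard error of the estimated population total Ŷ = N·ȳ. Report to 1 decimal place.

Var(Ŷ) = N²·Var(ȳ) = N²·(1 − n/N)·s²/n.
f = 739/6350 = 0.11637795; Var(ȳ) = 0.88362205·14.6/739 = 0.017457215.
Var(Ŷ) = 6350² · 0.017457215 = 703918.55.
SE(Ŷ) = √(703918.55) = 839.0.

839.0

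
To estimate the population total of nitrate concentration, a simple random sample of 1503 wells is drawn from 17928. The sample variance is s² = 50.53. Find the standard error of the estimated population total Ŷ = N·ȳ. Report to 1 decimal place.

Var(Ŷ) = N²·Var(ȳ) = N²·(1 − n/N)·s²/n.
f = 1503/17928 = 0.08383534; Var(ȳ) = 0.91616466·50.53/1503 = 0.030800932.
Var(Ŷ) = 17928² · 0.030800932 = 9.8998256 × 10^6.
SE(Ŷ) = √(9.8998256 × 10^6) = 3146.4.

3146.4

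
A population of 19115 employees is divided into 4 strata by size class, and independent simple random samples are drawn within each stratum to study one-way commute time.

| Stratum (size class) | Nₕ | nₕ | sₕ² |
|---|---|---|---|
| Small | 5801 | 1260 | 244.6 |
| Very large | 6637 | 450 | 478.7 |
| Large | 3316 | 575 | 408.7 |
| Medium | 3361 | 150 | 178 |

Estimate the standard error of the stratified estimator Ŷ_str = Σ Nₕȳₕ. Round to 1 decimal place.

Var(Ŷ_str) = Σₕ Nₕ²(1 − fₕ)sₕ²/nₕ.
Small: 5801²·(1 − 1260/5801)·244.6/1260 = 5.1137592 × 10^6.
Very large: 6637²·(1 − 450/6637)·478.7/450 = 4.3682033 × 10^7.
Large: 3316²·(1 − 575/3316)·408.7/575 = 6.460414 × 10^6.
Medium: 3361²·(1 − 150/3361)·178/150 = 1.280671 × 10^7.
Sum = 6.8062916 × 10^7.
SE = √(6.8062916 × 10^7) = 8250.0.

8250.0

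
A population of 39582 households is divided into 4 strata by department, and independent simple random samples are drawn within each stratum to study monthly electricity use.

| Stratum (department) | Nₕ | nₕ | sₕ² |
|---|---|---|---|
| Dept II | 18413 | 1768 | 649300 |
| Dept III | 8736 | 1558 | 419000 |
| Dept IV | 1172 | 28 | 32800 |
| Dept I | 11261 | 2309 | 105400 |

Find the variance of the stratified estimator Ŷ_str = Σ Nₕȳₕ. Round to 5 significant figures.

Var(Ŷ_str) = Σₕ Nₕ²(1 − fₕ)sₕ²/nₕ.
Dept II: 18413²·(1 − 1768/18413)·649300/1768 = 1.1255674 × 10^11.
Dept III: 8736²·(1 − 1558/8736)·419000/1558 = 1.686408 × 10^10.
Dept IV: 1172²·(1 − 28/1172)·32800/28 = 1.5706139 × 10^9.
Dept I: 11261²·(1 − 2309/11261)·105400/2309 = 4.6016513 × 10^9.
Sum = 1.3559309 × 10^11.

1.3559 × 10^11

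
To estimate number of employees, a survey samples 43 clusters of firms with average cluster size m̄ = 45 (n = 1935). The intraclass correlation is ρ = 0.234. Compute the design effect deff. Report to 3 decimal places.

11.296

deff = 1 + (45 − 1)·0.234 = 1 + 10.296 = 11.296.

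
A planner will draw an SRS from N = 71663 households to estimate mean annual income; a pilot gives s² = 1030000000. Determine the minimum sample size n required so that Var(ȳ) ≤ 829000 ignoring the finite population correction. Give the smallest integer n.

Without fpc, n₀ = s²/D = 1030000000/829000 = 1242.4608.
Rounding up, n = 1243.

1243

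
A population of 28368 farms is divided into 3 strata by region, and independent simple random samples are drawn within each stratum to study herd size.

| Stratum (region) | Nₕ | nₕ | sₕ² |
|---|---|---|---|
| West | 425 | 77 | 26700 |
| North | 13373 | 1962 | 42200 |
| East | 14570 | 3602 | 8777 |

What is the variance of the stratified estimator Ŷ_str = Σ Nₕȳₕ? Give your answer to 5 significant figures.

Var(Ŷ_str) = Σₕ Nₕ²(1 − fₕ)sₕ²/nₕ.
West: 425²·(1 − 77/425)·26700/77 = 5.1284805 × 10^7.
North: 13373²·(1 − 1962/13373)·42200/1962 = 3.2822072 × 10^9.
East: 14570²·(1 − 3602/14570)·8777/3602 = 3.8939411 × 10^8.
Sum = 3.7228861 × 10^9.

3.7229 × 10^9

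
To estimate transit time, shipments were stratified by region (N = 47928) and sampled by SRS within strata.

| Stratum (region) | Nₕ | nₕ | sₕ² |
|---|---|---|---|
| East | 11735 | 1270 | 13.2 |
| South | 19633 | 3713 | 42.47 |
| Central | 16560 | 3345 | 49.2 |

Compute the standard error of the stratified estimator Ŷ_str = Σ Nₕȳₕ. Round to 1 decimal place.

Var(Ŷ_str) = Σₕ Nₕ²(1 − fₕ)sₕ²/nₕ.
East: 11735²·(1 − 1270/11735)·13.2/1270 = 1.2764169 × 10^6.
South: 19633²·(1 − 3713/19633)·42.47/3713 = 3.5750905 × 10^6.
Central: 16560²·(1 − 3345/16560)·49.2/3345 = 3.2188184 × 10^6.
Sum = 8.0703258 × 10^6.
SE = √(8.0703258 × 10^6) = 2840.8.

2840.8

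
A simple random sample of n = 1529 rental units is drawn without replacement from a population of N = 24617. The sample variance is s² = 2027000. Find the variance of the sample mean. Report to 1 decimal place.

Under SRS without replacement, Var(ȳ) = (1 − f)·s²/n with f = n/N = 1529/24617 = 0.06211155.
Var(ȳ) = (1 − 0.06211155)·2027000/1529 = 0.93788845·1325.7031 = 1243.3616.

1243.4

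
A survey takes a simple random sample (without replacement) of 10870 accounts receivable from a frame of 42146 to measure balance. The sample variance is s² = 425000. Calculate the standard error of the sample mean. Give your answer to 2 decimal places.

5.39

Under SRS without replacement, Var(ȳ) = (1 − f)·s²/n with f = n/N = 10870/42146 = 0.25791297.
Var(ȳ) = (1 − 0.25791297)·425000/10870 = 0.74208703·39.098436 = 29.014442.
SE(ȳ) = √(29.014442) = 5.39.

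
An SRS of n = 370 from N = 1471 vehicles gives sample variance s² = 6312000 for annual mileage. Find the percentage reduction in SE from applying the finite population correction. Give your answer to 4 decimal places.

13.4858

f = n/N = 370/1471 = 0.25152957.
SE_no-fpc = √(s²/n) = 130.61187; SE_fpc = √((1−f)s²/n) = 112.99779.
Ratio = √(1−f) = 0.86514185. Reduction = 100·(1 − 0.86514185) = 13.4858%.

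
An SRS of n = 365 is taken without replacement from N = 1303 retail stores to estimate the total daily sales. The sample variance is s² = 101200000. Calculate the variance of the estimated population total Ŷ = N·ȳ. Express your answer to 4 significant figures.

Var(Ŷ) = N²·Var(ȳ) = N²·(1 − n/N)·s²/n.
f = 365/1303 = 0.28012279; Var(ȳ) = 0.71987721·101200000/365 = 199593.35.
Var(Ŷ) = 1303² · 199593.35 = 3.3887139 × 10^11.

3.389 × 10^11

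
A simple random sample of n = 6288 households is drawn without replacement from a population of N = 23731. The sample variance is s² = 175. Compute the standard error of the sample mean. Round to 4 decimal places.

Under SRS without replacement, Var(ȳ) = (1 − f)·s²/n with f = n/N = 6288/23731 = 0.26496987.
Var(ȳ) = (1 − 0.26496987)·175/6288 = 0.73503013·0.027830789 = 0.020456468.
SE(ȳ) = √(0.020456468) = 0.1430.

0.1430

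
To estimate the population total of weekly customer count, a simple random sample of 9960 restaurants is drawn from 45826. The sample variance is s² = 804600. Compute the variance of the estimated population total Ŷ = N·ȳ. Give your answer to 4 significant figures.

1.328 × 10^11

Var(Ŷ) = N²·Var(ȳ) = N²·(1 − n/N)·s²/n.
f = 9960/45826 = 0.21734387; Var(ȳ) = 0.78265613·804600/9960 = 63.225414.
Var(Ŷ) = 45826² · 63.225414 = 1.3277478 × 10^11.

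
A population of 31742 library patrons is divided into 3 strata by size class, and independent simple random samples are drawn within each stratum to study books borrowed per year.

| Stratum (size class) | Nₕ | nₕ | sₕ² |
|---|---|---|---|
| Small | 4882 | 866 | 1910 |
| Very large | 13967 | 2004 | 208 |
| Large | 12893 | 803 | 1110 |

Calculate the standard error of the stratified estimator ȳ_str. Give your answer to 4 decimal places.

0.5234

Var(ȳ_str) = Σₕ Wₕ²(1 − fₕ)sₕ²/nₕ with Wₕ = Nₕ/N, N = 31742.
Small: Wₕ = 0.15380253; term = 0.15380253²·(1 − 0.17738632)·1910/866 = 0.042917892.
Very large: Wₕ = 0.44001638; term = 0.44001638²·(1 − 0.14348106)·208/2004 = 0.017212354.
Large: Wₕ = 0.40618108; term = 0.40618108²·(1 − 0.06228186)·1110/803 = 0.21385487.
Sum = 0.27398512.
SE = √(0.27398512) = 0.5234.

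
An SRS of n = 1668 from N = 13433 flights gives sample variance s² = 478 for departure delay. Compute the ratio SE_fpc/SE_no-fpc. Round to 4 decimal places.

f = n/N = 1668/13433 = 0.12417182.
SE_no-fpc = √(s²/n) = 0.53532303; SE_fpc = √((1−f)s²/n) = 0.50098576.
Ratio = √(1−f) = 0.93585693.

0.9359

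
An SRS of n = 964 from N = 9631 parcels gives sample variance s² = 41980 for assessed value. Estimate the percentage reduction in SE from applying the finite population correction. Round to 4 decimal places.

f = n/N = 964/9631 = 0.10009345.
SE_no-fpc = √(s²/n) = 6.5990695; SE_fpc = √((1−f)s²/n) = 6.260102.
Ratio = √(1−f) = 0.94863405. Reduction = 100·(1 − 0.94863405) = 5.1366%.

5.1366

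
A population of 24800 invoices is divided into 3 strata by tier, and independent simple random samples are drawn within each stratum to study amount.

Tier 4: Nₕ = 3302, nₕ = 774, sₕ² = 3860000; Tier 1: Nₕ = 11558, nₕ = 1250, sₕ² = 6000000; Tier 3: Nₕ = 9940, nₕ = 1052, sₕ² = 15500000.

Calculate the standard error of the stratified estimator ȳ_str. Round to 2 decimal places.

55.80

Var(ȳ_str) = Σₕ Wₕ²(1 − fₕ)sₕ²/nₕ with Wₕ = Nₕ/N, N = 24800.
Tier 4: Wₕ = 0.13314516; term = 0.13314516²·(1 − 0.23440339)·3860000/774 = 67.685731.
Tier 1: Wₕ = 0.46604839; term = 0.46604839²·(1 − 0.10815020)·6000000/1250 = 929.81163.
Tier 3: Wₕ = 0.40080645; term = 0.40080645²·(1 − 0.10583501)·15500000/1052 = 2116.4257.
Sum = 3113.9231.
SE = √(3113.9231) = 55.80.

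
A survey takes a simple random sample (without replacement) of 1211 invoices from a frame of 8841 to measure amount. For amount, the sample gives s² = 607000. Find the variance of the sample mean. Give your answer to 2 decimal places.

Under SRS without replacement, Var(ȳ) = (1 − f)·s²/n with f = n/N = 1211/8841 = 0.13697546.
Var(ȳ) = (1 − 0.13697546)·607000/1211 = 0.86302454·501.23865 = 432.58125.

432.58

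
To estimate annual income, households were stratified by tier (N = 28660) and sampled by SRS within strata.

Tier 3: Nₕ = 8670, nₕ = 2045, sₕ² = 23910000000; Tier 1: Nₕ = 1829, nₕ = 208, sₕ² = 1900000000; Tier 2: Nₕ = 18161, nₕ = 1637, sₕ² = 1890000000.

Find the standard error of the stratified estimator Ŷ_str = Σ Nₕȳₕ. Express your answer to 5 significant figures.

Var(Ŷ_str) = Σₕ Nₕ²(1 − fₕ)sₕ²/nₕ.
Tier 3: 8670²·(1 − 2045/8670)·23910000000/2045 = 6.7156993 × 10^14.
Tier 1: 1829²·(1 − 208/1829)·1900000000/208 = 2.708239 × 10^13.
Tier 2: 18161²·(1 − 1637/18161)·1890000000/1637 = 3.4647194 × 10^14.
Sum = 1.0451243 × 10^15.
SE = √(1.0451243 × 10^15) = 3.2328 × 10^7.

3.2328 × 10^7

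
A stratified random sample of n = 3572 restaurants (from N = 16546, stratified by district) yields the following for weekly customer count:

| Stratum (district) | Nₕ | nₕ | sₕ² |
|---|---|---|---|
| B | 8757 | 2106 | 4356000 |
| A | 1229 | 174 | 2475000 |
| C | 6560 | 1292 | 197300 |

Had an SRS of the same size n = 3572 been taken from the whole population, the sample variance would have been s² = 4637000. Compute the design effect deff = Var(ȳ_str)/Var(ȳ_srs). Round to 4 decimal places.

0.5174

Var(ȳ_str) = Σ Wₕ²(1−fₕ)sₕ²/nₕ with Wₕ = Nₕ/16546:
  B: (8757/16546)²·(1−2106/8757)·4356000/2106 = 440.03352
  A: (1229/16546)²·(1−174/1229)·2475000/174 = 67.366542
  C: (6560/16546)²·(1−1292/6560)·197300/1292 = 19.276498
  → Var(ȳ_str) = 526.67656.
Var(ȳ_srs) = (1 − 3572/16546)·4637000/3572 = 1017.9033.
deff = 526.67656 / 1017.9033 = 0.5174.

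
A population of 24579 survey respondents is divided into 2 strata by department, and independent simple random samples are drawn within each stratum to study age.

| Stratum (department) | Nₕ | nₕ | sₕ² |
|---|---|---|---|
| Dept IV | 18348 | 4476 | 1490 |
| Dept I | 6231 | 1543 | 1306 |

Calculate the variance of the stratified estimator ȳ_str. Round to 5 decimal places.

Var(ȳ_str) = Σₕ Wₕ²(1 − fₕ)sₕ²/nₕ with Wₕ = Nₕ/N, N = 24579.
Dept IV: Wₕ = 0.74649091; term = 0.74649091²·(1 − 0.24395029)·1490/4476 = 0.14024765.
Dept I: Wₕ = 0.25350909; term = 0.25350909²·(1 − 0.24763280)·1306/1543 = 0.040925518.
Sum = 0.18117317.

0.18117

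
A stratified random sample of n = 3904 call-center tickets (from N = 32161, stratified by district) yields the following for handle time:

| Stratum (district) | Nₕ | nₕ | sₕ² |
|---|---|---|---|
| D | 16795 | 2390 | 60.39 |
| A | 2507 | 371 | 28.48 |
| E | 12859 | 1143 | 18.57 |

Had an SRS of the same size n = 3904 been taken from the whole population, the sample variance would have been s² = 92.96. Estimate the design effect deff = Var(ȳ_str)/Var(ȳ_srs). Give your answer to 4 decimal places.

0.4146

Var(ȳ_str) = Σ Wₕ²(1−fₕ)sₕ²/nₕ with Wₕ = Nₕ/32161:
  D: (16795/32161)²·(1−2390/16795)·60.39/2390 = 0.0059101882
  A: (2507/32161)²·(1−371/2507)·28.48/371 = 3.9743176 × 10^-4
  E: (12859/32161)²·(1−1143/12859)·18.57/1143 = 0.0023664272
  → Var(ȳ_str) = 0.0086740472.
Var(ȳ_srs) = (1 − 3904/32161)·92.96/3904 = 0.020921018.
deff = 0.0086740472 / 0.020921018 = 0.4146.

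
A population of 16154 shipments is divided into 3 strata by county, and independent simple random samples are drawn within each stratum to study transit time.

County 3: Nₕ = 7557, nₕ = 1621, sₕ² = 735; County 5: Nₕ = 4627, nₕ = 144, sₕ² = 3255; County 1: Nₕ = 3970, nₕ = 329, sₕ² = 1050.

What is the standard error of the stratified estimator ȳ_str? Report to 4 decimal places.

1.4323

Var(ȳ_str) = Σₕ Wₕ²(1 − fₕ)sₕ²/nₕ with Wₕ = Nₕ/N, N = 16154.
County 3: Wₕ = 0.46780983; term = 0.46780983²·(1 − 0.21450311)·735/1621 = 0.07794486.
County 5: Wₕ = 0.28643061; term = 0.28643061²·(1 − 0.03112168)·3255/144 = 1.7967869.
County 1: Wₕ = 0.24575956; term = 0.24575956²·(1 − 0.08287154)·1050/329 = 0.1767846.
Sum = 2.0515164.
SE = √(2.0515164) = 1.4323.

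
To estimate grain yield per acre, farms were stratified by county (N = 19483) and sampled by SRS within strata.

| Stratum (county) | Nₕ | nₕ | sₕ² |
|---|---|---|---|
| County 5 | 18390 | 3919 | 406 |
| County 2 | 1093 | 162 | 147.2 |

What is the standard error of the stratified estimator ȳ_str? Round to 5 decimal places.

0.27398

Var(ȳ_str) = Σₕ Wₕ²(1 − fₕ)sₕ²/nₕ with Wₕ = Nₕ/N, N = 19483.
County 5: Wₕ = 0.94389981; term = 0.94389981²·(1 − 0.21310495)·406/3919 = 0.072630558.
County 2: Wₕ = 0.05610019; term = 0.05610019²·(1 − 0.14821592)·147.2/162 = 0.0024358524.
Sum = 0.07506641.
SE = √(0.07506641) = 0.27398.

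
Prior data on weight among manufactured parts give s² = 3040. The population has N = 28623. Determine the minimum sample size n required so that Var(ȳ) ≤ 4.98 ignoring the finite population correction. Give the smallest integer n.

Without fpc, n₀ = s²/D = 3040/4.98 = 610.4418.
Rounding up, n = 611.

611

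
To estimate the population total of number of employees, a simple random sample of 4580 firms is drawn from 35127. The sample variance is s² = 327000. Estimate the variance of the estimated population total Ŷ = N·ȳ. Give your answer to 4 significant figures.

Var(Ŷ) = N²·Var(ȳ) = N²·(1 − n/N)·s²/n.
f = 4580/35127 = 0.13038404; Var(ȳ) = 0.86961596·327000/4580 = 62.088301.
Var(Ŷ) = 35127² · 62.088301 = 7.6611135 × 10^10.

7.661 × 10^10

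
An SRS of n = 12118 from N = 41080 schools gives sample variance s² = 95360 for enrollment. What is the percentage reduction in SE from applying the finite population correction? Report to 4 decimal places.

f = n/N = 12118/41080 = 0.29498539.
SE_no-fpc = √(s²/n) = 2.8052247; SE_fpc = √((1−f)s²/n) = 2.355411.
Ratio = √(1−f) = 0.83965148. Reduction = 100·(1 − 0.83965148) = 16.0349%.

16.0349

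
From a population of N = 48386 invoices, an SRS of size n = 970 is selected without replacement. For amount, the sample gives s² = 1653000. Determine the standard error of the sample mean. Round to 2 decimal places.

40.87

Under SRS without replacement, Var(ȳ) = (1 − f)·s²/n with f = n/N = 970/48386 = 0.02004712.
Var(ȳ) = (1 − 0.02004712)·1653000/970 = 0.97995288·1704.1237 = 1669.9609.
SE(ȳ) = √(1669.9609) = 40.87.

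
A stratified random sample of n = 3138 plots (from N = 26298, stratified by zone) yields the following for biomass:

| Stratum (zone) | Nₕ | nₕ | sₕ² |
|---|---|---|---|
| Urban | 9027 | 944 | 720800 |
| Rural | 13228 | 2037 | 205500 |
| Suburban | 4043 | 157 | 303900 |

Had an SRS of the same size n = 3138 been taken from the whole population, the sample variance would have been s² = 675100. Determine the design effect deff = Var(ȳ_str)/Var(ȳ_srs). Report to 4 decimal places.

0.7713

Var(ȳ_str) = Σ Wₕ²(1−fₕ)sₕ²/nₕ with Wₕ = Nₕ/26298:
  Urban: (9027/26298)²·(1−944/9027)·720800/944 = 80.558869
  Rural: (13228/26298)²·(1−2037/13228)·205500/2037 = 21.594266
  Suburban: (4043/26298)²·(1−157/4043)·303900/157 = 43.973612
  → Var(ȳ_str) = 146.12675.
Var(ȳ_srs) = (1 − 3138/26298)·675100/3138 = 189.46588.
deff = 146.12675 / 189.46588 = 0.7713.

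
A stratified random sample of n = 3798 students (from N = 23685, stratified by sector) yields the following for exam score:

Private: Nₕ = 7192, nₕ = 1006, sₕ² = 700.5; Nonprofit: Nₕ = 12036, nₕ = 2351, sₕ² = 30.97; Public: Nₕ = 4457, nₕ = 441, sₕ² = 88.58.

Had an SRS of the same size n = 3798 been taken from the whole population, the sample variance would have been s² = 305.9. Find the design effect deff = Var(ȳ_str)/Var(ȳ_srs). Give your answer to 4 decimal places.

0.9518

Var(ȳ_str) = Σ Wₕ²(1−fₕ)sₕ²/nₕ with Wₕ = Nₕ/23685:
  Private: (7192/23685)²·(1−1006/7192)·700.5/1006 = 0.055223379
  Nonprofit: (12036/23685)²·(1−2351/12036)·30.97/2351 = 0.0027373076
  Public: (4457/23685)²·(1−441/4457)·88.58/441 = 0.0064089465
  → Var(ȳ_str) = 0.064369633.
Var(ȳ_srs) = (1 − 3798/23685)·305.9/3798 = 0.067627043.
deff = 0.064369633 / 0.067627043 = 0.9518.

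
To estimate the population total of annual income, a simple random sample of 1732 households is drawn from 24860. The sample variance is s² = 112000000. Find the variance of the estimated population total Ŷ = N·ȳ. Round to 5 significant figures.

Var(Ŷ) = N²·Var(ȳ) = N²·(1 − n/N)·s²/n.
f = 1732/24860 = 0.06967015; Var(ȳ) = 0.93032985·112000000/1732 = 60159.898.
Var(Ŷ) = 24860² · 60159.898 = 3.7179996 × 10^13.

3.7180 × 10^13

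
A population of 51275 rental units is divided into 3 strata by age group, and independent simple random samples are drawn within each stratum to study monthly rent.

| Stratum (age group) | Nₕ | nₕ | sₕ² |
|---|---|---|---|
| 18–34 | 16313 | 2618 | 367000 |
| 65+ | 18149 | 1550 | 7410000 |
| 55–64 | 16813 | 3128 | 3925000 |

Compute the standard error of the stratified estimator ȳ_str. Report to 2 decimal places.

25.87

Var(ȳ_str) = Σₕ Wₕ²(1 − fₕ)sₕ²/nₕ with Wₕ = Nₕ/N, N = 51275.
18–34: Wₕ = 0.31814725; term = 0.31814725²·(1 − 0.16048550)·367000/2618 = 11.911898.
65+: Wₕ = 0.35395417; term = 0.35395417²·(1 − 0.08540415)·7410000/1550 = 547.78457.
55–64: Wₕ = 0.32789859; term = 0.32789859²·(1 − 0.18604651)·3925000/3128 = 109.81245.
Sum = 669.50892.
SE = √(669.50892) = 25.87.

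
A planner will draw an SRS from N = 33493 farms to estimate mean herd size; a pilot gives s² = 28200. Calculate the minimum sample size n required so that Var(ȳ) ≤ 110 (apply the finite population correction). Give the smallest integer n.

255

Without fpc, n₀ = s²/D = 28200/110 = 256.3636.
With fpc, (1 − n/N)·s²/n ≤ D requires n ≥ n₀/(1 + n₀/N) = 256.3636/(1 + 256.3636/33493) = 254.4162.
Rounding up, n = 255.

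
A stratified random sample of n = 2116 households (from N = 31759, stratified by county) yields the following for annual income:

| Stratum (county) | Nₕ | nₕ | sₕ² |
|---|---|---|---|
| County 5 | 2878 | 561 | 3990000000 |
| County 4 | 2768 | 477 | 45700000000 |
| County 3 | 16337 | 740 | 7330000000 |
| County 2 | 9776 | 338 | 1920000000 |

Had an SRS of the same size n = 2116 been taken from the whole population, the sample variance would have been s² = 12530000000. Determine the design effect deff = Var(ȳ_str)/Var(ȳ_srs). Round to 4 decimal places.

Var(ȳ_str) = Σ Wₕ²(1−fₕ)sₕ²/nₕ with Wₕ = Nₕ/31759:
  County 5: (2878/31759)²·(1−561/2878)·3990000000/561 = 47021.147
  County 4: (2768/31759)²·(1−477/2768)·45700000000/477 = 602358.94
  County 3: (16337/31759)²·(1−740/16337)·7330000000/740 = 2.5023727 × 10^6
  County 2: (9776/31759)²·(1−338/9776)·1920000000/338 = 519627.41
  → Var(ȳ_str) = 3.6713802 × 10^6.
Var(ȳ_srs) = (1 − 2116/31759)·12530000000/2116 = 5.5270163 × 10^6.
deff = (3.6713802 × 10^6) / (5.5270163 × 10^6) = 0.6643.

0.6643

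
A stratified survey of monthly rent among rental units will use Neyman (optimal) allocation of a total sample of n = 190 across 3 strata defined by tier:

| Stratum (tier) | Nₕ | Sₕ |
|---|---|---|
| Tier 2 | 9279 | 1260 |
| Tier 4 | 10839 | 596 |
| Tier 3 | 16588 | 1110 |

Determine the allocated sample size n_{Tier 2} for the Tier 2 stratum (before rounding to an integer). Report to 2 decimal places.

60.75

Neyman allocation: nₕ = n·NₕSₕ / Σⱼ NⱼSⱼ.
Σ NⱼSⱼ = 9279·1260 + 10839·596 + 16588·1110 = 3.6564264 × 10^7.
n_{Tier 2} = 190·9279·1260 / (3.6564264 × 10^7) = 60.75.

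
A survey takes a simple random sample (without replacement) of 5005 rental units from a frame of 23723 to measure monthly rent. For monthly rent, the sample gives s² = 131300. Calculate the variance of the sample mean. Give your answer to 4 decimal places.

20.6991

Under SRS without replacement, Var(ȳ) = (1 − f)·s²/n with f = n/N = 5005/23723 = 0.21097669.
Var(ȳ) = (1 − 0.21097669)·131300/5005 = 0.78902331·26.233766 = 20.699053.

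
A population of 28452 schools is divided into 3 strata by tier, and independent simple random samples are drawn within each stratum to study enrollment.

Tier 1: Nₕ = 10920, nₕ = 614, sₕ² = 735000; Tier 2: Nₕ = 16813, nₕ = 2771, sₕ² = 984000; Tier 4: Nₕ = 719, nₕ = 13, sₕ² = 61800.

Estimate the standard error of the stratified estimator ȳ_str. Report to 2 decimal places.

Var(ȳ_str) = Σₕ Wₕ²(1 − fₕ)sₕ²/nₕ with Wₕ = Nₕ/N, N = 28452.
Tier 1: Wₕ = 0.38380430; term = 0.38380430²·(1 − 0.05622711)·735000/614 = 166.42024.
Tier 2: Wₕ = 0.59092507; term = 0.59092507²·(1 − 0.16481294)·984000/2771 = 103.5636.
Tier 4: Wₕ = 0.02527063; term = 0.02527063²·(1 − 0.01808067)·61800/13 = 2.9809392.
Sum = 272.96478.
SE = √(272.96478) = 16.52.

16.52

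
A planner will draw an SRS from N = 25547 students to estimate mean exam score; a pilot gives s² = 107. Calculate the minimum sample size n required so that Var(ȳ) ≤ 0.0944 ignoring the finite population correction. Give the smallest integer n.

1134

Without fpc, n₀ = s²/D = 107/0.0944 = 1133.4746.
Rounding up, n = 1134.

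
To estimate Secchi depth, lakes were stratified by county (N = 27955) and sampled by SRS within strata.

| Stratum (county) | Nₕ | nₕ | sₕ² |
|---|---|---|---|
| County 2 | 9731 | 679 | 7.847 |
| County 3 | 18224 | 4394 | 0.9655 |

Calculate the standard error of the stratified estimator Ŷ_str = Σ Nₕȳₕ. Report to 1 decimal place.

1036.0

Var(Ŷ_str) = Σₕ Nₕ²(1 − fₕ)sₕ²/nₕ.
County 2: 9731²·(1 − 679/9731)·7.847/679 = 1.0179721 × 10^6.
County 3: 18224²·(1 − 4394/18224)·0.9655/4394 = 55380.658.
Sum = 1.0733528 × 10^6.
SE = √(1.0733528 × 10^6) = 1036.0.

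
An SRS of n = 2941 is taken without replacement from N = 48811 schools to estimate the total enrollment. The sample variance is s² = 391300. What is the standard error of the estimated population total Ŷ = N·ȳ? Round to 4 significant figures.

Var(Ŷ) = N²·Var(ȳ) = N²·(1 − n/N)·s²/n.
f = 2941/48811 = 0.06025281; Var(ȳ) = 0.93974719·391300/2941 = 125.03335.
Var(Ŷ) = 48811² · 125.03335 = 2.9789367 × 10^11.
SE(Ŷ) = √(2.9789367 × 10^11) = 545800.

545800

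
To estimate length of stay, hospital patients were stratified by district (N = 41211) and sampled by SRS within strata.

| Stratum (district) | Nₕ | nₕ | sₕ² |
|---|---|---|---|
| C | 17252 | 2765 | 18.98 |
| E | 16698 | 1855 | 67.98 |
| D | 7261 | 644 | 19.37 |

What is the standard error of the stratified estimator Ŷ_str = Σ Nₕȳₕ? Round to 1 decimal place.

Var(Ŷ_str) = Σₕ Nₕ²(1 − fₕ)sₕ²/nₕ.
C: 17252²·(1 − 2765/17252)·18.98/2765 = 1.7156116 × 10^6.
E: 16698²·(1 − 1855/16698)·67.98/1855 = 9.0828761 × 10^6.
D: 7261²·(1 − 644/7261)·19.37/644 = 1.4451114 × 10^6.
Sum = 1.2243599 × 10^7.
SE = √(1.2243599 × 10^7) = 3499.1.

3499.1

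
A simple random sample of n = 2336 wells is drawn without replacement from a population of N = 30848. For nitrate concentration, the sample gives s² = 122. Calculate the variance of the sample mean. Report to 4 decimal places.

0.0483

Under SRS without replacement, Var(ȳ) = (1 − f)·s²/n with f = n/N = 2336/30848 = 0.07572614.
Var(ȳ) = (1 − 0.07572614)·122/2336 = 0.92427386·0.052226027 = 0.048271152.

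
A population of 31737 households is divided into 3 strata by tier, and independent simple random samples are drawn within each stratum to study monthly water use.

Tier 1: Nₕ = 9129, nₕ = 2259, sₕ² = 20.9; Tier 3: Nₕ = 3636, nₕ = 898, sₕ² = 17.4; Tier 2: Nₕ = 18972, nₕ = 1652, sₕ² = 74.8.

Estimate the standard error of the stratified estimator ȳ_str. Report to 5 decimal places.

0.12466

Var(ȳ_str) = Σₕ Wₕ²(1 − fₕ)sₕ²/nₕ with Wₕ = Nₕ/N, N = 31737.
Tier 1: Wₕ = 0.28764534; term = 0.28764534²·(1 − 0.24745317)·20.9/2259 = 5.7607397 × 10^-4.
Tier 3: Wₕ = 0.11456659; term = 0.11456659²·(1 − 0.24697470)·17.4/898 = 1.915131 × 10^-4.
Tier 2: Wₕ = 0.59778807; term = 0.59778807²·(1 − 0.08707569)·74.8/1652 = 0.014771371.
Sum = 0.015538958.
SE = √(0.015538958) = 0.12466.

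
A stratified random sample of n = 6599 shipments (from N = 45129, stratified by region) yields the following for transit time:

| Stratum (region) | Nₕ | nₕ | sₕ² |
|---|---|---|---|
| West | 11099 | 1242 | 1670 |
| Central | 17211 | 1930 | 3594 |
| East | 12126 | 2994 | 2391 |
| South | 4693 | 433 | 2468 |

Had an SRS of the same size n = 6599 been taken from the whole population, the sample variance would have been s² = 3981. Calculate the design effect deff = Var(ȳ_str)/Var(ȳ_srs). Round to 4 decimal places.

0.8001

Var(ȳ_str) = Σ Wₕ²(1−fₕ)sₕ²/nₕ with Wₕ = Nₕ/45129:
  West: (11099/45129)²·(1−1242/11099)·1670/1242 = 0.072229077
  Central: (17211/45129)²·(1−1930/17211)·3594/1930 = 0.2404735
  East: (12126/45129)²·(1−2994/12126)·2391/2994 = 0.043421001
  South: (4693/45129)²·(1−433/4693)·2468/433 = 0.05595076
  → Var(ȳ_str) = 0.41207434.
Var(ȳ_srs) = (1 − 6599/45129)·3981/6599 = 0.51505944.
deff = 0.41207434 / 0.51505944 = 0.8001.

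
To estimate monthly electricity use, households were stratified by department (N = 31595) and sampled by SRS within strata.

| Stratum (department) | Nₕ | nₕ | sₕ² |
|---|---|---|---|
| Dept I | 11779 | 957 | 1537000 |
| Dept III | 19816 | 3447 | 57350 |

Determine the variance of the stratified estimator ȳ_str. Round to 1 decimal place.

Var(ȳ_str) = Σₕ Wₕ²(1 − fₕ)sₕ²/nₕ with Wₕ = Nₕ/N, N = 31595.
Dept I: Wₕ = 0.37281215; term = 0.37281215²·(1 − 0.08124629)·1537000/957 = 205.08843.
Dept III: Wₕ = 0.62718785; term = 0.62718785²·(1 − 0.17395034)·57350/3447 = 5.4062181.
Sum = 210.49465.

210.5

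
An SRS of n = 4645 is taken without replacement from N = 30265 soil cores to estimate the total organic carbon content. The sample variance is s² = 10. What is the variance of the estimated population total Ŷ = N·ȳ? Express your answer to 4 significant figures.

1.669 × 10^6

Var(Ŷ) = N²·Var(ȳ) = N²·(1 − n/N)·s²/n.
f = 4645/30265 = 0.15347761; Var(ȳ) = 0.84652239·10/4645 = 0.0018224379.
Var(Ŷ) = 30265² · 0.0018224379 = 1.6692989 × 10^6.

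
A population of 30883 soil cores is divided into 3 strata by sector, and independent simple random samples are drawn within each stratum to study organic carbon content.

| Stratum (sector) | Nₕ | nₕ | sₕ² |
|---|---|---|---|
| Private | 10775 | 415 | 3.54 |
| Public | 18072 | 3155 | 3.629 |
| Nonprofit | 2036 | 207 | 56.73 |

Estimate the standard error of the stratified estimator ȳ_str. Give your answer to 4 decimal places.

Var(ȳ_str) = Σₕ Wₕ²(1 − fₕ)sₕ²/nₕ with Wₕ = Nₕ/N, N = 30883.
Private: Wₕ = 0.34889745; term = 0.34889745²·(1 − 0.03851508)·3.54/415 = 9.9837394 × 10^-4.
Public: Wₕ = 0.58517631; term = 0.58517631²·(1 − 0.17457946)·3.629/3155 = 3.2511451 × 10^-4.
Nonprofit: Wₕ = 0.06592624; term = 0.06592624²·(1 − 0.10166994)·56.73/207 = 0.0010700275.
Sum = 0.002393516.
SE = √(0.002393516) = 0.0489.

0.0489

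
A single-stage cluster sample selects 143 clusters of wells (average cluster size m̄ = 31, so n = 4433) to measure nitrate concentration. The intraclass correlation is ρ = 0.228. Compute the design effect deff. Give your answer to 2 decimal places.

7.84

deff = 1 + (31 − 1)·0.228 = 1 + 6.84 = 7.84.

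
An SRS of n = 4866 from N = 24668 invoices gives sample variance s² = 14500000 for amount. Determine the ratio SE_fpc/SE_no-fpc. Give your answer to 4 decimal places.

0.8960

f = n/N = 4866/24668 = 0.19725961.
SE_no-fpc = √(s²/n) = 54.588096; SE_fpc = √((1−f)s²/n) = 48.908631.
Ratio = √(1−f) = 0.89595781.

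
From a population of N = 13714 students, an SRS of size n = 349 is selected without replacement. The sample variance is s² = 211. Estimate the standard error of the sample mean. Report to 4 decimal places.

Under SRS without replacement, Var(ȳ) = (1 − f)·s²/n with f = n/N = 349/13714 = 0.02544845.
Var(ȳ) = (1 − 0.02544845)·211/349 = 0.97455155·0.60458453 = 0.58919879.
SE(ȳ) = √(0.58919879) = 0.7676.

0.7676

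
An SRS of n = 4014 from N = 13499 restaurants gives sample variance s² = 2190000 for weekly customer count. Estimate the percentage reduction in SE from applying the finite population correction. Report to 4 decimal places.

16.1761

f = n/N = 4014/13499 = 0.29735536.
SE_no-fpc = √(s²/n) = 23.357877; SE_fpc = √((1−f)s²/n) = 19.579484.
Ratio = √(1−f) = 0.83823901. Reduction = 100·(1 − 0.83823901) = 16.1761%.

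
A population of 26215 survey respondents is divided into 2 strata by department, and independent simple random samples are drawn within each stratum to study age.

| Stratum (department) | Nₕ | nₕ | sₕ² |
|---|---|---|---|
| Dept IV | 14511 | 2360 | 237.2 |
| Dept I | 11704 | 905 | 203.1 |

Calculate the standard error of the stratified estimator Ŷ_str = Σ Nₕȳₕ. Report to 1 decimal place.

6788.7

Var(Ŷ_str) = Σₕ Nₕ²(1 − fₕ)sₕ²/nₕ.
Dept IV: 14511²·(1 − 2360/14511)·237.2/2360 = 1.7721972 × 10^7.
Dept I: 11704²·(1 − 905/11704)·203.1/905 = 2.8364766 × 10^7.
Sum = 4.6086738 × 10^7.
SE = √(4.6086738 × 10^7) = 6788.7.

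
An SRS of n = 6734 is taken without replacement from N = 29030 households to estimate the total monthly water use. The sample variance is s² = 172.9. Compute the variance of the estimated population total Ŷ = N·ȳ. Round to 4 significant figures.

Var(Ŷ) = N²·Var(ȳ) = N²·(1 − n/N)·s²/n.
f = 6734/29030 = 0.23196693; Var(ȳ) = 0.76803307·172.9/6734 = 0.019719768.
Var(Ŷ) = 29030² · 0.019719768 = 1.6618655 × 10^7.

1.662 × 10^7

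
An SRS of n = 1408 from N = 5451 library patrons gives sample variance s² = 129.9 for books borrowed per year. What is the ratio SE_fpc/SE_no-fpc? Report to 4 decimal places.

0.8612

f = n/N = 1408/5451 = 0.25830123.
SE_no-fpc = √(s²/n) = 0.30374088; SE_fpc = √((1−f)s²/n) = 0.26158752.
Ratio = √(1−f) = 0.86121935.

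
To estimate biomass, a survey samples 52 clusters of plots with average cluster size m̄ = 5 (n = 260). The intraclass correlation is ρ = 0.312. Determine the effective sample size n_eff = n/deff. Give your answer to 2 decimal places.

deff = 1 + (5 − 1)·0.312 = 1 + 1.248 = 2.248.
n_eff = 260 / 2.248 = 115.66.

115.66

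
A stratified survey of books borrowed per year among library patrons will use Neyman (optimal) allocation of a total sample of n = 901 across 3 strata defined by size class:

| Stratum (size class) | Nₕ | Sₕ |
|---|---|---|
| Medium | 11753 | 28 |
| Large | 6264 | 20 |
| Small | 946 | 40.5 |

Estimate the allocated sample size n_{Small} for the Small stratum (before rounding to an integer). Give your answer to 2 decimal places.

70.07

Neyman allocation: nₕ = n·NₕSₕ / Σⱼ NⱼSⱼ.
Σ NⱼSⱼ = 11753·28 + 6264·20 + 946·40.5 = 492677.
n_{Small} = 901·946·40.5 / 492677 = 70.07.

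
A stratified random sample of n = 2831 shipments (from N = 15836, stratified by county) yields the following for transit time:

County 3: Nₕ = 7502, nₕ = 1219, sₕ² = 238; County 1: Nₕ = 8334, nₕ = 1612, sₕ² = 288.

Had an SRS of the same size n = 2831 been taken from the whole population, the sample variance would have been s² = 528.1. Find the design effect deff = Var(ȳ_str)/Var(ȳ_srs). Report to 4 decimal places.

Var(ȳ_str) = Σ Wₕ²(1−fₕ)sₕ²/nₕ with Wₕ = Nₕ/15836:
  County 3: (7502/15836)²·(1−1219/7502)·238/1219 = 0.036696647
  County 1: (8334/15836)²·(1−1612/8334)·288/1612 = 0.039910619
  → Var(ȳ_str) = 0.076607266.
Var(ȳ_srs) = (1 − 2831/15836)·528.1/2831 = 0.15319379.
deff = 0.076607266 / 0.15319379 = 0.5001.

0.5001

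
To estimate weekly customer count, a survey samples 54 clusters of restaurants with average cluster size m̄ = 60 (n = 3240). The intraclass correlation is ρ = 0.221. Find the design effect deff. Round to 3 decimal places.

14.039

deff = 1 + (60 − 1)·0.221 = 1 + 13.039 = 14.039.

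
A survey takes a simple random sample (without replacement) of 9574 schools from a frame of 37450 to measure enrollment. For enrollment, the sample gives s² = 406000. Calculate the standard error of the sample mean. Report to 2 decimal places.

5.62

Under SRS without replacement, Var(ȳ) = (1 − f)·s²/n with f = n/N = 9574/37450 = 0.25564753.
Var(ȳ) = (1 − 0.25564753)·406000/9574 = 0.74435247·42.406518 = 31.565396.
SE(ȳ) = √(31.565396) = 5.62.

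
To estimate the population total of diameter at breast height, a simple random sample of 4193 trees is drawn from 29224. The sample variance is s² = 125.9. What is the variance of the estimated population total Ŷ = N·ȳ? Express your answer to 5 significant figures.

2.1964 × 10^7

Var(Ŷ) = N²·Var(ȳ) = N²·(1 − n/N)·s²/n.
f = 4193/29224 = 0.14347796; Var(ȳ) = 0.85652204·125.9/4193 = 0.025718131.
Var(Ŷ) = 29224² · 0.025718131 = 2.1964369 × 10^7.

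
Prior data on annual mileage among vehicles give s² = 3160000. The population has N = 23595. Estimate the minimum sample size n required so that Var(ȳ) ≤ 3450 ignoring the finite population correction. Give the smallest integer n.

Without fpc, n₀ = s²/D = 3160000/3450 = 915.9420.
Rounding up, n = 916.

916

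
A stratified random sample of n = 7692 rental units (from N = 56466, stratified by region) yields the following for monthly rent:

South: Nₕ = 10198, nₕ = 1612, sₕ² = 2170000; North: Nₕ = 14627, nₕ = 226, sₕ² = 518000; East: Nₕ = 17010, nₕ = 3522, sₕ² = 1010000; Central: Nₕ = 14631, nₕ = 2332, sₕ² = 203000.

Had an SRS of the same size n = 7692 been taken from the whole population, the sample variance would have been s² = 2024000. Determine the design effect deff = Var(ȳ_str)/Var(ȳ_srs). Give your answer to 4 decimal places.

Var(ȳ_str) = Σ Wₕ²(1−fₕ)sₕ²/nₕ with Wₕ = Nₕ/56466:
  South: (10198/56466)²·(1−1612/10198)·2170000/1612 = 36.96805
  North: (14627/56466)²·(1−226/14627)·518000/226 = 151.42416
  East: (17010/56466)²·(1−3522/17010)·1010000/3522 = 20.635255
  Central: (14631/56466)²·(1−2332/14631)·203000/2332 = 4.9128924
  → Var(ȳ_str) = 213.94036.
Var(ȳ_srs) = (1 − 7692/56466)·2024000/7692 = 227.28595.
deff = 213.94036 / 227.28595 = 0.9413.

0.9413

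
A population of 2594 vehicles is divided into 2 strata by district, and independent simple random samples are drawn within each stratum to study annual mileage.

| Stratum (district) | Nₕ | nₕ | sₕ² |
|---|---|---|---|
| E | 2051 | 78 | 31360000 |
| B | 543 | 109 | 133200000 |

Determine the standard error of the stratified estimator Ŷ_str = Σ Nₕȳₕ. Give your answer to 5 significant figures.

Var(Ŷ_str) = Σₕ Nₕ²(1 − fₕ)sₕ²/nₕ.
E: 2051²·(1 − 78/2051)·31360000/78 = 1.62695 × 10^12.
B: 543²·(1 − 109/543)·133200000/109 = 2.8798329 × 10^11.
Sum = 1.9149333 × 10^12.
SE = √(1.9149333 × 10^12) = 1.3838 × 10^6.

1.3838 × 10^6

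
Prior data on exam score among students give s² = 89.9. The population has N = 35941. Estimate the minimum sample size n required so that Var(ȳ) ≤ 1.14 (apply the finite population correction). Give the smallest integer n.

79

Without fpc, n₀ = s²/D = 89.9/1.14 = 78.8596.
With fpc, (1 − n/N)·s²/n ≤ D requires n ≥ n₀/(1 + n₀/N) = 78.8596/(1 + 78.8596/35941) = 78.6869.
Rounding up, n = 79.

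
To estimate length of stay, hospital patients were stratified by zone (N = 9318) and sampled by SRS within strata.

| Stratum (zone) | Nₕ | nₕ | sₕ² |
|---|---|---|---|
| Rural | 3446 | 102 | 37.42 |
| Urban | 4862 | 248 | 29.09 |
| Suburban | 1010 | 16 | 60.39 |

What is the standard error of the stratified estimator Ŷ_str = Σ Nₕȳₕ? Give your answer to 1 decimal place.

Var(Ŷ_str) = Σₕ Nₕ²(1 − fₕ)sₕ²/nₕ.
Rural: 3446²·(1 − 102/3446)·37.42/102 = 4.227515 × 10^6.
Urban: 4862²·(1 − 248/4862)·29.09/248 = 2.6313862 × 10^6.
Suburban: 1010²·(1 − 16/1010)·60.39/16 = 3.789246 × 10^6.
Sum = 1.0648147 × 10^7.
SE = √(1.0648147 × 10^7) = 3263.1.

3263.1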